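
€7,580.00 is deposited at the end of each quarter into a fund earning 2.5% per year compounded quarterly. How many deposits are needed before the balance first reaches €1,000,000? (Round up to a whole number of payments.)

97 payments

Periodic rate r = 0.025/4 per quarter; n is counted in quarters.
Ordinary annuity FV: 1,000,000 = 7,580 × [((1+r)^n − 1)/r].
(1+r)^n = 1 + 1,000,000 × r / 7,580, so n = ln(1 + 1,000,000·r/7,580) / ln(1+r) = 96.51.
Round up to a whole number of payments: n = 97.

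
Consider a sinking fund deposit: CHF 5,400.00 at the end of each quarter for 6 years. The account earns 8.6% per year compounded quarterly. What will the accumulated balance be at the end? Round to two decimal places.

CHF 167,318.65

This is an ordinary annuity: 24 deposits of CHF 5,400.00 at the end of each quarter.
Periodic rate r = 0.086/4 per quarter; n is counted in quarters.
FV = PMT × [((1+r)^n − 1)/r] = 5,400 × [(1+r)^24 − 1] / r = CHF 167,318.65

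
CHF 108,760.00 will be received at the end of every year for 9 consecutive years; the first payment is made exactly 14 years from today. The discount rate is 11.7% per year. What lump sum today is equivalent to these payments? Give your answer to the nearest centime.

Ordinary annuity of 9 payments, first payment at period 14.
Periodic rate r = 0.117 per year.
The ordinary-annuity PV formula values the stream one period before the first payment (period 13); discount that back 13 periods:
PV₀ = 108,760 × [1 − (1+r)^−9] / r × (1+r)^−13 = CHF 139,101.45

CHF 139,101.45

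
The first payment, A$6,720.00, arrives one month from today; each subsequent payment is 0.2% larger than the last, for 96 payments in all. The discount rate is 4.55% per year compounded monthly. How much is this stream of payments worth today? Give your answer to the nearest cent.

A$591,119.69

Periodic rate r = 0.0455/12 per month; n is counted in months.
Growing ordinary annuity: PV = PMT₁ × [1 − ((1+g)/(1+r))^n] / (r − g) = 6,720 × [1 − ((1+0.002)/(1+r))^96] / (r − 0.002) = A$591,119.69.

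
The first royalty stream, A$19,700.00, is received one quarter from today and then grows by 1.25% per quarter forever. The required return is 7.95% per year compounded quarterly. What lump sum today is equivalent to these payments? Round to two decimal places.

A$2,671,186.44

Periodic rate r = 0.0795/4 per quarter.
Growing perpetuity (Gordon): PV = PMT₁ / (r − g) = 19,700 / (r − 0.0125) = A$2,671,186.44.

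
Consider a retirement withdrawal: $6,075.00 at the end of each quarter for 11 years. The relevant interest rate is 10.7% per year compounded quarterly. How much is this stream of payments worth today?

This is an ordinary annuity: 44 payments of $6,075.00 at the end of each quarter.
Periodic rate r = 0.107/4 per quarter; n is counted in quarters.
PV = PMT × [(1 − (1+r)^−n)/r] = 6,075 × [1 − (1+r)^−44] / r = $156,018.26

$156,018.26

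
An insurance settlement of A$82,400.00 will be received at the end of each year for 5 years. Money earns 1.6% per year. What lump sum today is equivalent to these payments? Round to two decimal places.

This is an ordinary annuity: 5 payments of A$82,400.00 at the end of each year.
Periodic rate r = 0.016 per year.
PV = PMT × [(1 − (1+r)^−n)/r] = 82,400 × [1 − (1+r)^−5] / r = A$392,939.34

A$392,939.34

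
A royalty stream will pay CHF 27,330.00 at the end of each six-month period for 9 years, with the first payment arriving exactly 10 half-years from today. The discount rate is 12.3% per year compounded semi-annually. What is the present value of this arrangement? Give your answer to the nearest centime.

CHF 171,007.33

Ordinary annuity of 18 payments, first payment at period 10.
Periodic rate r = 0.123/2 per half-year; n is counted in half-years.
The ordinary-annuity PV formula values the stream one period before the first payment (period 9); discount that back 9 periods:
PV₀ = 27,330 × [1 − (1+r)^−18] / r × (1+r)^−9 = CHF 171,007.33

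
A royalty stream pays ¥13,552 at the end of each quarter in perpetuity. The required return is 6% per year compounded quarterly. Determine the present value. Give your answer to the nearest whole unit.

¥903,467

Periodic rate r = 0.06/4 per quarter.
Level perpetuity: PV = PMT / r = 13,552 / (0.06/4) = ¥903,467.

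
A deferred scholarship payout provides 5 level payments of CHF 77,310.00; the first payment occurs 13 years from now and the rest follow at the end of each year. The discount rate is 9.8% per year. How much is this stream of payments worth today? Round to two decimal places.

Ordinary annuity of 5 payments, first payment at period 13.
Periodic rate r = 0.098 per year.
The ordinary-annuity PV formula values the stream one period before the first payment (period 12); discount that back 12 periods:
PV₀ = 77,310 × [1 − (1+r)^−5] / r × (1+r)^−12 = CHF 95,931.08

CHF 95,931.08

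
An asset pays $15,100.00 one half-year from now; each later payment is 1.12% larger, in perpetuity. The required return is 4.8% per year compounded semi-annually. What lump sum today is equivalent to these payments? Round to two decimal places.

$1,179,687.50

Periodic rate r = 0.048/2 per half-year.
Growing perpetuity (Gordon): PV = PMT₁ / (r − g) = 15,100 / (r − 0.0112) = $1,179,687.50.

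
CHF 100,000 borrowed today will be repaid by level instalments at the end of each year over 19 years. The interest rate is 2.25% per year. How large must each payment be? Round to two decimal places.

Level ordinary annuity; solve PV = PMT × [(1 − (1+r)^−n)/r] for PMT.
Periodic rate r = 0.0225 per year.
With n = 19: PMT = 100,000 / ([(1 − (1+r)^−n)/r]) = CHF 6,526.18

CHF 6,526.18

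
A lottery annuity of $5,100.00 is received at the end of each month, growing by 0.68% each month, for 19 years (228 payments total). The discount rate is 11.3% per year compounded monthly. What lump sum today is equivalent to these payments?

$870,580.93

Periodic rate r = 0.113/12 per month; n is counted in months.
Growing ordinary annuity: PV = PMT₁ × [1 − ((1+g)/(1+r))^n] / (r − g) = 5,100 × [1 − ((1+0.0068)/(1+r))^228] / (r − 0.0068) = $870,580.93.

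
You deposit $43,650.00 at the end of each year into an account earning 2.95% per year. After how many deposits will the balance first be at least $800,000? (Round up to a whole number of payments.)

15 payments

Periodic rate r = 0.0295 per year.
Ordinary annuity FV: 800,000 = 43,650 × [((1+r)^n − 1)/r].
(1+r)^n = 1 + 800,000 × r / 43,650, so n = ln(1 + 800,000·r/43,650) / ln(1+r) = 14.87.
Round up to a whole number of payments: n = 15.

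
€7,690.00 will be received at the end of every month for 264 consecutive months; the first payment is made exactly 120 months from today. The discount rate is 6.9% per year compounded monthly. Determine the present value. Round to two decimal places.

€527,205.52

Ordinary annuity of 264 payments, first payment at period 120.
Periodic rate r = 0.069/12 per month; n is counted in months.
The ordinary-annuity PV formula values the stream one period before the first payment (period 119); discount that back 119 periods:
PV₀ = 7,690 × [1 − (1+r)^−264] / r × (1+r)^−119 = €527,205.52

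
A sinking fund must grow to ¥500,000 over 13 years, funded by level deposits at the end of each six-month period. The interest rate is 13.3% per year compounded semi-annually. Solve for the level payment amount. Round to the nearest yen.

¥7,673

Level ordinary annuity; solve FV = PMT × [((1+r)^n − 1)/r] for PMT.
Periodic rate r = 0.133/2 per half-year; n is counted in half-years.
With n = 26: PMT = 500,000 / ([((1+r)^n − 1)/r]) = ¥7,673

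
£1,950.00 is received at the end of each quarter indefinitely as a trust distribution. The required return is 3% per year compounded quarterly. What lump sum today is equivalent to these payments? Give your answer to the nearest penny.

£260,000.00

Periodic rate r = 0.03/4 per quarter.
Level perpetuity: PV = PMT / r = 1,950 / (0.03/4) = £260,000.00.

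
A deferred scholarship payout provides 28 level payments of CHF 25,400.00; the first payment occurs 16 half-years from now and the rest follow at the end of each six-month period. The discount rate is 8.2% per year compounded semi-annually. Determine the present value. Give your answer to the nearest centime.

CHF 228,999.77

Ordinary annuity of 28 payments, first payment at period 16.
Periodic rate r = 0.082/2 per half-year; n is counted in half-years.
The ordinary-annuity PV formula values the stream one period before the first payment (period 15); discount that back 15 periods:
PV₀ = 25,400 × [1 − (1+r)^−28] / r × (1+r)^−15 = CHF 228,999.77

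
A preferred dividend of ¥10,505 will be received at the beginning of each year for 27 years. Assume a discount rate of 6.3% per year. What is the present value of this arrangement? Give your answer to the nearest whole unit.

This is an annuity due: 27 payments of ¥10,505 at the beginning of each year.
Periodic rate r = 0.063 per year.
PV = PMT × [(1 − (1+r)^−n)/r] × (1+r) = 10,505 × [1 − (1+r)^−27] / r × (1+r) = ¥143,195

¥143,195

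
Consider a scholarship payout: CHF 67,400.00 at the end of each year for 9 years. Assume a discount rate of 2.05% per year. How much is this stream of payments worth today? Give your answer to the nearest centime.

This is an ordinary annuity: 9 payments of CHF 67,400.00 at the end of each year.
Periodic rate r = 0.0205 per year.
PV = PMT × [(1 − (1+r)^−n)/r] = 67,400 × [1 − (1+r)^−9] / r = CHF 548,824.29

CHF 548,824.29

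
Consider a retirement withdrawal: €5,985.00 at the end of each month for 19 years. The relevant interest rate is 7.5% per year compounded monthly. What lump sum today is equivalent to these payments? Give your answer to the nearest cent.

This is an ordinary annuity: 228 payments of €5,985.00 at the end of each month.
Periodic rate r = 0.075/12 per month; n is counted in months.
PV = PMT × [(1 − (1+r)^−n)/r] = 5,985 × [1 − (1+r)^−228] / r = €726,265.48

€726,265.48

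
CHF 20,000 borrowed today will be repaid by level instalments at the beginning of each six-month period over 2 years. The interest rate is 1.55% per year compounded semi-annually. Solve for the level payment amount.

CHF 5,058.05

Level annuity due; solve PV = PMT × [(1 − (1+r)^−n)/r] × (1+r) for PMT.
Periodic rate r = 0.0155/2 per half-year; n is counted in half-years.
With n = 4: PMT = 20,000 / ([(1 − (1+r)^−n)/r] × (1+r)) = CHF 5,058.05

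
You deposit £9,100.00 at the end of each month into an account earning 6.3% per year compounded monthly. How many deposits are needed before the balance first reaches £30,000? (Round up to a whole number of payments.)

4 payments

Periodic rate r = 0.063/12 per month; n is counted in months.
Ordinary annuity FV: 30,000 = 9,100 × [((1+r)^n − 1)/r].
(1+r)^n = 1 + 30,000 × r / 9,100, so n = ln(1 + 30,000·r/9,100) / ln(1+r) = 3.28.
Round up to a whole number of payments: n = 4.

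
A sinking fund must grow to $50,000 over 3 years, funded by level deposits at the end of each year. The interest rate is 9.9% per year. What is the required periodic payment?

$15,120.35

Level ordinary annuity; solve FV = PMT × [((1+r)^n − 1)/r] for PMT.
Periodic rate r = 0.099 per year.
With n = 3: PMT = 50,000 / ([((1+r)^n − 1)/r]) = $15,120.35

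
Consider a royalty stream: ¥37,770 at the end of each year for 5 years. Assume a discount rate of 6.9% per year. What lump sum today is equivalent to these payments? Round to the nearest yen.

¥155,280

This is an ordinary annuity: 5 payments of ¥37,770 at the end of each year.
Periodic rate r = 0.069 per year.
PV = PMT × [(1 − (1+r)^−n)/r] = 37,770 × [1 − (1+r)^−5] / r = ¥155,280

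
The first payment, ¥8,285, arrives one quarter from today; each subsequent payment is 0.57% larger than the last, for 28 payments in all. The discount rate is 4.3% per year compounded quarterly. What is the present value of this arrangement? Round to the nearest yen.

Periodic rate r = 0.043/4 per quarter; n is counted in quarters.
Growing ordinary annuity: PV = PMT₁ × [1 − ((1+g)/(1+r))^n] / (r − g) = 8,285 × [1 − ((1+0.0057)/(1+r))^28] / (r − 0.0057) = ¥214,682.

¥214,682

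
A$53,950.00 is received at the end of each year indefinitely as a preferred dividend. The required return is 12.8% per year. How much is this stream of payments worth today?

A$421,484.38

Periodic rate r = 0.128 per year.
Level perpetuity: PV = PMT / r = 53,950 / (0.128) = A$421,484.38.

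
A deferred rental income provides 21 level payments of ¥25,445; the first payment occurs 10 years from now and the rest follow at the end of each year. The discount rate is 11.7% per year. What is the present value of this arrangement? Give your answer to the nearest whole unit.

¥72,474

Ordinary annuity of 21 payments, first payment at period 10.
Periodic rate r = 0.117 per year.
The ordinary-annuity PV formula values the stream one period before the first payment (period 9); discount that back 9 periods:
PV₀ = 25,445 × [1 − (1+r)^−21] / r × (1+r)^−9 = ¥72,474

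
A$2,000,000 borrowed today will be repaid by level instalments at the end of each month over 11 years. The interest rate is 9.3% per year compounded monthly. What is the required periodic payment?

A$24,254.20

Level ordinary annuity; solve PV = PMT × [(1 − (1+r)^−n)/r] for PMT.
Periodic rate r = 0.093/12 per month; n is counted in months.
With n = 132: PMT = 2,000,000 / ([(1 − (1+r)^−n)/r]) = A$24,254.20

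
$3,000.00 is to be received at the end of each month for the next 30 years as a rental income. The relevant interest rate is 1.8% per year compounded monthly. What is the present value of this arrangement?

$834,031.85

This is an ordinary annuity: 360 payments of $3,000.00 at the end of each month.
Periodic rate r = 0.018/12 per month; n is counted in months.
PV = PMT × [(1 − (1+r)^−n)/r] = 3,000 × [1 − (1+r)^−360] / r = $834,031.85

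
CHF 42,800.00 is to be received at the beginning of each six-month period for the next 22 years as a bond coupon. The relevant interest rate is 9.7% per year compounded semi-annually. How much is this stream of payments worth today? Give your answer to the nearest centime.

This is an annuity due: 44 payments of CHF 42,800.00 at the beginning of each six-month period.
Periodic rate r = 0.097/2 per half-year; n is counted in half-years.
PV = PMT × [(1 − (1+r)^−n)/r] × (1+r) = 42,800 × [1 − (1+r)^−44] / r × (1+r) = CHF 810,125.45

CHF 810,125.45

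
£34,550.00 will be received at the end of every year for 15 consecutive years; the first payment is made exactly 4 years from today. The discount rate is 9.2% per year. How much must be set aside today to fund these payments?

Ordinary annuity of 15 payments, first payment at period 4.
Periodic rate r = 0.092 per year.
The ordinary-annuity PV formula values the stream one period before the first payment (period 3); discount that back 3 periods:
PV₀ = 34,550 × [1 − (1+r)^−15] / r × (1+r)^−3 = £211,369.31

£211,369.31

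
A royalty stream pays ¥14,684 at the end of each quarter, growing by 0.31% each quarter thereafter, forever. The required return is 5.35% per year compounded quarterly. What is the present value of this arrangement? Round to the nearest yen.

¥1,429,100

Periodic rate r = 0.0535/4 per quarter.
Growing perpetuity (Gordon): PV = PMT₁ / (r − g) = 14,684 / (r − 0.0031) = ¥1,429,100.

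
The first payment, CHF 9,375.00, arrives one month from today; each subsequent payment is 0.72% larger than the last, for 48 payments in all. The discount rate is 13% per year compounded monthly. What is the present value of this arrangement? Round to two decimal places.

CHF 409,565.15

Periodic rate r = 0.13/12 per month; n is counted in months.
Growing ordinary annuity: PV = PMT₁ × [1 − ((1+g)/(1+r))^n] / (r − g) = 9,375 × [1 − ((1+0.0072)/(1+r))^48] / (r − 0.0072) = CHF 409,565.15.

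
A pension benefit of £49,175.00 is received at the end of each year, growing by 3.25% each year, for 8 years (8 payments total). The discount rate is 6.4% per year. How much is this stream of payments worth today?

£333,611.75

Periodic rate r = 0.064 per year.
Growing ordinary annuity: PV = PMT₁ × [1 − ((1+g)/(1+r))^n] / (r − g) = 49,175 × [1 − ((1+0.0325)/(1+r))^8] / (r − 0.0325) = £333,611.75.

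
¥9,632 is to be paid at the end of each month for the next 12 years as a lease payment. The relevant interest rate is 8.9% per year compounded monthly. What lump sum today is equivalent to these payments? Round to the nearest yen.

This is an ordinary annuity: 144 payments of ¥9,632 at the end of each month.
Periodic rate r = 0.089/12 per month; n is counted in months.
PV = PMT × [(1 − (1+r)^−n)/r] = 9,632 × [1 − (1+r)^−144] / r = ¥850,578

¥850,578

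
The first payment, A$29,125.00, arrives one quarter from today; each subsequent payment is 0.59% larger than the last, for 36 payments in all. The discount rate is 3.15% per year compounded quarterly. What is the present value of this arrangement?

Periodic rate r = 0.0315/4 per quarter; n is counted in quarters.
Growing ordinary annuity: PV = PMT₁ × [1 − ((1+g)/(1+r))^n] / (r − g) = 29,125 × [1 − ((1+0.0059)/(1+r))^36] / (r − 0.0059) = A$1,005,412.52.

A$1,005,412.52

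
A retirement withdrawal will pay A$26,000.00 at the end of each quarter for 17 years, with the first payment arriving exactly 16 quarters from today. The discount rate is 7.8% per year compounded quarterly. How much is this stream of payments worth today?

Ordinary annuity of 68 payments, first payment at period 16.
Periodic rate r = 0.078/4 per quarter; n is counted in quarters.
The ordinary-annuity PV formula values the stream one period before the first payment (period 15); discount that back 15 periods:
PV₀ = 26,000 × [1 − (1+r)^−68] / r × (1+r)^−15 = A$729,589.44

A$729,589.44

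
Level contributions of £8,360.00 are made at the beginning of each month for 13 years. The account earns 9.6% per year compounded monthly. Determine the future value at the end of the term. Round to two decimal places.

This is an annuity due: 156 deposits of £8,360.00 at the beginning of each month.
Periodic rate r = 0.096/12 per month; n is counted in months.
FV = PMT × [((1+r)^n − 1)/r] × (1+r) = 8,360 × [(1+r)^156 − 1] / r × (1+r) = £2,597,707.24

£2,597,707.24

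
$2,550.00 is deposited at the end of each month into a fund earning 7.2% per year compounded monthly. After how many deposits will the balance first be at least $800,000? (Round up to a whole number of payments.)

177 payments

Periodic rate r = 0.072/12 per month; n is counted in months.
Ordinary annuity FV: 800,000 = 2,550 × [((1+r)^n − 1)/r].
(1+r)^n = 1 + 800,000 × r / 2,550, so n = ln(1 + 800,000·r/2,550) / ln(1+r) = 176.96.
Round up to a whole number of payments: n = 177.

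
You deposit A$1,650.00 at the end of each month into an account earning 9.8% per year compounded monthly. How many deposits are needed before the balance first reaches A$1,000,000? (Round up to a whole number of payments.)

220 payments

Periodic rate r = 0.098/12 per month; n is counted in months.
Ordinary annuity FV: 1,000,000 = 1,650 × [((1+r)^n − 1)/r].
(1+r)^n = 1 + 1,000,000 × r / 1,650, so n = ln(1 + 1,000,000·r/1,650) / ln(1+r) = 219.25.
Round up to a whole number of payments: n = 220.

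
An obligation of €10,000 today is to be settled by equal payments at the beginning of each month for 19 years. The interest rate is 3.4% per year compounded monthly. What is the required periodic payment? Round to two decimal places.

Level annuity due; solve PV = PMT × [(1 − (1+r)^−n)/r] × (1+r) for PMT.
Periodic rate r = 0.034/12 per month; n is counted in months.
With n = 228: PMT = 10,000 / ([(1 − (1+r)^−n)/r] × (1+r)) = €59.43

€59.43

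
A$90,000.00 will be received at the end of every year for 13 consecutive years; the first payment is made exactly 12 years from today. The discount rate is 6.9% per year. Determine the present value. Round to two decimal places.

Ordinary annuity of 13 payments, first payment at period 12.
Periodic rate r = 0.069 per year.
The ordinary-annuity PV formula values the stream one period before the first payment (period 11); discount that back 11 periods:
PV₀ = 90,000 × [1 − (1+r)^−13] / r × (1+r)^−11 = A$363,109.24

A$363,109.24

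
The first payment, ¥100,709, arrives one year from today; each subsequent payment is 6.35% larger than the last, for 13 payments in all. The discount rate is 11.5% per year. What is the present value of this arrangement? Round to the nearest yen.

¥898,027

Periodic rate r = 0.115 per year.
Growing ordinary annuity: PV = PMT₁ × [1 − ((1+g)/(1+r))^n] / (r − g) = 100,709 × [1 − ((1+0.0635)/(1+r))^13] / (r − 0.0635) = ¥898,027.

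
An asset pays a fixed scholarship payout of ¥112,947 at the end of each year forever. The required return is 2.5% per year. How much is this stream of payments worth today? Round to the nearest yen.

¥4,517,880

Periodic rate r = 0.025 per year.
Level perpetuity: PV = PMT / r = 112,947 / (0.025) = ¥4,517,880.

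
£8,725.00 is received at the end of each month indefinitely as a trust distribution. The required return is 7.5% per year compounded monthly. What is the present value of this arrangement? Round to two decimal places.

£1,396,000.00

Periodic rate r = 0.075/12 per month.
Level perpetuity: PV = PMT / r = 8,725 / (0.075/12) = £1,396,000.00.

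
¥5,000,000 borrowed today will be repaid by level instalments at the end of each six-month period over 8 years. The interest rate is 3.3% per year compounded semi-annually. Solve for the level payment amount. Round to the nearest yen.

¥358,119

Level ordinary annuity; solve PV = PMT × [(1 − (1+r)^−n)/r] for PMT.
Periodic rate r = 0.033/2 per half-year; n is counted in half-years.
With n = 16: PMT = 5,000,000 / ([(1 − (1+r)^−n)/r]) = ¥358,119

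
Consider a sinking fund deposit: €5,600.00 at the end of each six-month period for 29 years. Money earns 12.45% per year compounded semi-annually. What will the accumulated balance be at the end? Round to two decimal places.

This is an ordinary annuity: 58 deposits of €5,600.00 at the end of each six-month period.
Periodic rate r = 0.1245/2 per half-year; n is counted in half-years.
FV = PMT × [((1+r)^n − 1)/r] = 5,600 × [(1+r)^58 − 1] / r = €2,896,795.01

€2,896,795.01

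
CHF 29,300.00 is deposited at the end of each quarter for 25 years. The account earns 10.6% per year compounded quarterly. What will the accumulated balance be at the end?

CHF 14,013,132.49

This is an ordinary annuity: 100 deposits of CHF 29,300.00 at the end of each quarter.
Periodic rate r = 0.106/4 per quarter; n is counted in quarters.
FV = PMT × [((1+r)^n − 1)/r] = 29,300 × [(1+r)^100 − 1] / r = CHF 14,013,132.49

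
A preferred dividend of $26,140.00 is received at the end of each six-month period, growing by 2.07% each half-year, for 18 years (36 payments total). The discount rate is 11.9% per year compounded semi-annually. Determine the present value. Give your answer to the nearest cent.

Periodic rate r = 0.119/2 per half-year; n is counted in half-years.
Growing ordinary annuity: PV = PMT₁ × [1 − ((1+g)/(1+r))^n] / (r − g) = 26,140 × [1 − ((1+0.0207)/(1+r))^36] / (r − 0.0207) = $497,849.59.

$497,849.59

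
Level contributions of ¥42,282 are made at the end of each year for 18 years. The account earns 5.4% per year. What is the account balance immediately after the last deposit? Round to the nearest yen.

This is an ordinary annuity: 18 deposits of ¥42,282 at the end of each year.
Periodic rate r = 0.054 per year.
FV = PMT × [((1+r)^n − 1)/r] = 42,282 × [(1+r)^18 − 1] / r = ¥1,234,868

¥1,234,868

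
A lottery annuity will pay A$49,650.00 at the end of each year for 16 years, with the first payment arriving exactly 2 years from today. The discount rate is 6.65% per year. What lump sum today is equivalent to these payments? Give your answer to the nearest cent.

Ordinary annuity of 16 payments, first payment at period 2.
Periodic rate r = 0.0665 per year.
The ordinary-annuity PV formula values the stream one period before the first payment (period 1); discount that back 1 periods:
PV₀ = 49,650 × [1 − (1+r)^−16] / r × (1+r)^−1 = A$450,164.27

A$450,164.27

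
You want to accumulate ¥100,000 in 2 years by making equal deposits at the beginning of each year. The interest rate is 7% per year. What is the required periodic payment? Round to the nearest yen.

¥45,149

Level annuity due; solve FV = PMT × [((1+r)^n − 1)/r] × (1+r) for PMT.
Periodic rate r = 0.07 per year.
With n = 2: PMT = 100,000 / ([((1+r)^n − 1)/r] × (1+r)) = ¥45,149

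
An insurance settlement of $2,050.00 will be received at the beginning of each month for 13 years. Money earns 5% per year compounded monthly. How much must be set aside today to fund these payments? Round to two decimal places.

This is an annuity due: 156 payments of $2,050.00 at the beginning of each month.
Periodic rate r = 0.05/12 per month; n is counted in months.
PV = PMT × [(1 − (1+r)^−n)/r] × (1+r) = 2,050 × [1 − (1+r)^−156] / r × (1+r) = $235,784.75

$235,784.75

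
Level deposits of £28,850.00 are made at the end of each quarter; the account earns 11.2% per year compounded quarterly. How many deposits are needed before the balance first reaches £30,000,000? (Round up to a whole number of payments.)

124 payments

Periodic rate r = 0.112/4 per quarter; n is counted in quarters.
Ordinary annuity FV: 30,000,000 = 28,850 × [((1+r)^n − 1)/r].
(1+r)^n = 1 + 30,000,000 × r / 28,850, so n = ln(1 + 30,000,000·r/28,850) / ln(1+r) = 123.30.
Round up to a whole number of payments: n = 124.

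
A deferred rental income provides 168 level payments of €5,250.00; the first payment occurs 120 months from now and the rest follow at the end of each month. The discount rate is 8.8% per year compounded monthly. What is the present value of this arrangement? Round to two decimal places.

€212,154.29

Ordinary annuity of 168 payments, first payment at period 120.
Periodic rate r = 0.088/12 per month; n is counted in months.
The ordinary-annuity PV formula values the stream one period before the first payment (period 119); discount that back 119 periods:
PV₀ = 5,250 × [1 − (1+r)^−168] / r × (1+r)^−119 = €212,154.29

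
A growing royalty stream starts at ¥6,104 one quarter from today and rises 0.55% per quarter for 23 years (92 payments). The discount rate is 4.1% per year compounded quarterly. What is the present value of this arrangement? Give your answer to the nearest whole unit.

Periodic rate r = 0.041/4 per quarter; n is counted in quarters.
Growing ordinary annuity: PV = PMT₁ × [1 − ((1+g)/(1+r))^n] / (r − g) = 6,104 × [1 − ((1+0.0055)/(1+r))^92] / (r − 0.0055) = ¥452,107.

¥452,107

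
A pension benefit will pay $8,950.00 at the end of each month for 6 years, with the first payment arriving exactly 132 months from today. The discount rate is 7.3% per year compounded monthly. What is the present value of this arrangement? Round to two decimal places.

Ordinary annuity of 72 payments, first payment at period 132.
Periodic rate r = 0.073/12 per month; n is counted in months.
The ordinary-annuity PV formula values the stream one period before the first payment (period 131); discount that back 131 periods:
PV₀ = 8,950 × [1 − (1+r)^−72] / r × (1+r)^−131 = $235,186.58

$235,186.58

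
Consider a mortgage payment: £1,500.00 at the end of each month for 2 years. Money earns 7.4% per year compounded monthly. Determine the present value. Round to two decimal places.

This is an ordinary annuity: 24 payments of £1,500.00 at the end of each month.
Periodic rate r = 0.074/12 per month; n is counted in months.
PV = PMT × [(1 − (1+r)^−n)/r] = 1,500 × [1 − (1+r)^−24] / r = £33,367.34

£33,367.34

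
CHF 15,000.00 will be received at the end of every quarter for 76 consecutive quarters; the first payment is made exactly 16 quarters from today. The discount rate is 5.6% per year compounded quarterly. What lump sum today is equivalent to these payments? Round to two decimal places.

CHF 567,399.38

Ordinary annuity of 76 payments, first payment at period 16.
Periodic rate r = 0.056/4 per quarter; n is counted in quarters.
The ordinary-annuity PV formula values the stream one period before the first payment (period 15); discount that back 15 periods:
PV₀ = 15,000 × [1 − (1+r)^−76] / r × (1+r)^−15 = CHF 567,399.38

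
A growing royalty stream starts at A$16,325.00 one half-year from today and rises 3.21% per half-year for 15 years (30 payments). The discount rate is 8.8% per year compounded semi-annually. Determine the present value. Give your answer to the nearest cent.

Periodic rate r = 0.088/2 per half-year; n is counted in half-years.
Growing ordinary annuity: PV = PMT₁ × [1 − ((1+g)/(1+r))^n] / (r − g) = 16,325 × [1 − ((1+0.0321)/(1+r))^30] / (r − 0.0321) = A$399,225.57.

A$399,225.57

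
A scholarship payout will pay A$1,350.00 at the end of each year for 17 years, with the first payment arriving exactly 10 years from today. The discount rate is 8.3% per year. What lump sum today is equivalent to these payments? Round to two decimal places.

Ordinary annuity of 17 payments, first payment at period 10.
Periodic rate r = 0.083 per year.
The ordinary-annuity PV formula values the stream one period before the first payment (period 9); discount that back 9 periods:
PV₀ = 1,350 × [1 − (1+r)^−17] / r × (1+r)^−9 = A$5,889.91

A$5,889.91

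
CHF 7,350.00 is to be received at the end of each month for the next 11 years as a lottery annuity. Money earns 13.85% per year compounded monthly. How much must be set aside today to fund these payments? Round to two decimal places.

CHF 496,812.70

This is an ordinary annuity: 132 payments of CHF 7,350.00 at the end of each month.
Periodic rate r = 0.1385/12 per month; n is counted in months.
PV = PMT × [(1 − (1+r)^−n)/r] = 7,350 × [1 − (1+r)^−132] / r = CHF 496,812.70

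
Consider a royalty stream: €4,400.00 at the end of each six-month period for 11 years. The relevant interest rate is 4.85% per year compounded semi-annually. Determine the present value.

This is an ordinary annuity: 22 payments of €4,400.00 at the end of each six-month period.
Periodic rate r = 0.0485/2 per half-year; n is counted in half-years.
PV = PMT × [(1 − (1+r)^−n)/r] = 4,400 × [1 − (1+r)^−22] / r = €74,338.35

€74,338.35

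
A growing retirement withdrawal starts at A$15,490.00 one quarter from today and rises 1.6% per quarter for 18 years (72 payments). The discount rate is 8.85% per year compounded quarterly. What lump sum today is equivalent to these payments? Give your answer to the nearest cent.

A$888,376.51

Periodic rate r = 0.0885/4 per quarter; n is counted in quarters.
Growing ordinary annuity: PV = PMT₁ × [1 − ((1+g)/(1+r))^n] / (r − g) = 15,490 × [1 − ((1+0.016)/(1+r))^72] / (r − 0.016) = A$888,376.51.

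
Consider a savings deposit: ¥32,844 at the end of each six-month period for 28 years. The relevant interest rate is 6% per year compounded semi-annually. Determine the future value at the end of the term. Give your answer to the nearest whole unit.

¥4,636,054

This is an ordinary annuity: 56 deposits of ¥32,844 at the end of each six-month period.
Periodic rate r = 0.06/2 per half-year; n is counted in half-years.
FV = PMT × [((1+r)^n − 1)/r] = 32,844 × [(1+r)^56 − 1] / r = ¥4,636,054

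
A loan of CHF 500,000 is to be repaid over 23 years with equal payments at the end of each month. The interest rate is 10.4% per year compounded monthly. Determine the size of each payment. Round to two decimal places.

CHF 4,774.46

Level ordinary annuity; solve PV = PMT × [(1 − (1+r)^−n)/r] for PMT.
Periodic rate r = 0.104/12 per month; n is counted in months.
With n = 276: PMT = 500,000 / ([(1 − (1+r)^−n)/r]) = CHF 4,774.46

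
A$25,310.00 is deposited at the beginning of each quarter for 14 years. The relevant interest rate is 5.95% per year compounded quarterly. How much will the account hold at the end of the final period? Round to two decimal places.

This is an annuity due: 56 deposits of A$25,310.00 at the beginning of each quarter.
Periodic rate r = 0.0595/4 per quarter; n is counted in quarters.
FV = PMT × [((1+r)^n − 1)/r] × (1+r) = 25,310 × [(1+r)^56 − 1] / r × (1+r) = A$2,220,937.67

A$2,220,937.67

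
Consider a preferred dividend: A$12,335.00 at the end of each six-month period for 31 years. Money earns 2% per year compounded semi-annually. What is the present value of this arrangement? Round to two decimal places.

This is an ordinary annuity: 62 payments of A$12,335.00 at the end of each six-month period.
Periodic rate r = 0.02/2 per half-year; n is counted in half-years.
PV = PMT × [(1 − (1+r)^−n)/r] = 12,335 × [1 − (1+r)^−62] / r = A$567,898.98

A$567,898.98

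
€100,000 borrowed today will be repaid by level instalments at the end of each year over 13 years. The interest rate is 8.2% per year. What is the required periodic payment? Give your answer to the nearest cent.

€12,791.71

Level ordinary annuity; solve PV = PMT × [(1 − (1+r)^−n)/r] for PMT.
Periodic rate r = 0.082 per year.
With n = 13: PMT = 100,000 / ([(1 − (1+r)^−n)/r]) = €12,791.71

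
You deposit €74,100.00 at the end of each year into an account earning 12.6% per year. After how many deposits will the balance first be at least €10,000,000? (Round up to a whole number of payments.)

Periodic rate r = 0.126 per year.
Ordinary annuity FV: 10,000,000 = 74,100 × [((1+r)^n − 1)/r].
(1+r)^n = 1 + 10,000,000 × r / 74,100, so n = ln(1 + 10,000,000·r/74,100) / ln(1+r) = 24.36.
Round up to a whole number of payments: n = 25.

25 payments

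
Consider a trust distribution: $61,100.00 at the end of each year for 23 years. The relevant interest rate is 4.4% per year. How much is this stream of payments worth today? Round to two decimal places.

This is an ordinary annuity: 23 payments of $61,100.00 at the end of each year.
Periodic rate r = 0.044 per year.
PV = PMT × [(1 − (1+r)^−n)/r] = 61,100 × [1 − (1+r)^−23] / r = $872,841.44

$872,841.44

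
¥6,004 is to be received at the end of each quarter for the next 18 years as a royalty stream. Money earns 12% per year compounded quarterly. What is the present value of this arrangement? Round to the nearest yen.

This is an ordinary annuity: 72 payments of ¥6,004 at the end of each quarter.
Periodic rate r = 0.12/4 per quarter; n is counted in quarters.
PV = PMT × [(1 − (1+r)^−n)/r] = 6,004 × [1 − (1+r)^−72] / r = ¥176,308

¥176,308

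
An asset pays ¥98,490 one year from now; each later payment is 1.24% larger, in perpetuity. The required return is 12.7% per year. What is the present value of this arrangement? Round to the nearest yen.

Periodic rate r = 0.127 per year.
Growing perpetuity (Gordon): PV = PMT₁ / (r − g) = 98,490 / (r − 0.0124) = ¥859,424.

¥859,424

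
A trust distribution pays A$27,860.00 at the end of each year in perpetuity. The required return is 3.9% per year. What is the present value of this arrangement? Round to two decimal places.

Periodic rate r = 0.039 per year.
Level perpetuity: PV = PMT / r = 27,860 / (0.039) = A$714,358.97.

A$714,358.97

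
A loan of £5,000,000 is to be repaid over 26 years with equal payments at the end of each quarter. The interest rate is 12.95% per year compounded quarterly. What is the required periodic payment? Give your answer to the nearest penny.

£167,986.92

Level ordinary annuity; solve PV = PMT × [(1 − (1+r)^−n)/r] for PMT.
Periodic rate r = 0.1295/4 per quarter; n is counted in quarters.
With n = 104: PMT = 5,000,000 / ([(1 − (1+r)^−n)/r]) = £167,986.92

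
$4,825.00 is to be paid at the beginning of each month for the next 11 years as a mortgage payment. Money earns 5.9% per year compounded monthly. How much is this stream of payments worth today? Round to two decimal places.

$470,014.07

This is an annuity due: 132 payments of $4,825.00 at the beginning of each month.
Periodic rate r = 0.059/12 per month; n is counted in months.
PV = PMT × [(1 − (1+r)^−n)/r] × (1+r) = 4,825 × [1 − (1+r)^−132] / r × (1+r) = $470,014.07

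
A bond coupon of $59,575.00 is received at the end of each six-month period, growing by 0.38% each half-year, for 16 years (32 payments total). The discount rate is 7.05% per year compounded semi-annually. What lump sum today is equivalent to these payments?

Periodic rate r = 0.0705/2 per half-year; n is counted in half-years.
Growing ordinary annuity: PV = PMT₁ × [1 − ((1+g)/(1+r))^n] / (r − g) = 59,575 × [1 − ((1+0.0038)/(1+r))^32] / (r − 0.0038) = $1,188,437.27.

$1,188,437.27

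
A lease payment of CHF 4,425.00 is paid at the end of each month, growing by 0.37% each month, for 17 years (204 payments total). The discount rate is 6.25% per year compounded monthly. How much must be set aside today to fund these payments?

CHF 774,087.87

Periodic rate r = 0.0625/12 per month; n is counted in months.
Growing ordinary annuity: PV = PMT₁ × [1 − ((1+g)/(1+r))^n] / (r − g) = 4,425 × [1 − ((1+0.0037)/(1+r))^204] / (r − 0.0037) = CHF 774,087.87.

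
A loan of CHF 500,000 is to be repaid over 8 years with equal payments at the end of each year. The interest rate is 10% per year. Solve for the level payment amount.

CHF 93,722.01

Level ordinary annuity; solve PV = PMT × [(1 − (1+r)^−n)/r] for PMT.
Periodic rate r = 0.1 per year.
With n = 8: PMT = 500,000 / ([(1 − (1+r)^−n)/r]) = CHF 93,722.01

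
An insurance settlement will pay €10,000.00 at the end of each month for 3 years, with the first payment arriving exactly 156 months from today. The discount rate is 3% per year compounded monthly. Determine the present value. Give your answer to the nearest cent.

Ordinary annuity of 36 payments, first payment at period 156.
Periodic rate r = 0.03/12 per month; n is counted in months.
The ordinary-annuity PV formula values the stream one period before the first payment (period 155); discount that back 155 periods:
PV₀ = 10,000 × [1 − (1+r)^−36] / r × (1+r)^−155 = €233,511.59

€233,511.59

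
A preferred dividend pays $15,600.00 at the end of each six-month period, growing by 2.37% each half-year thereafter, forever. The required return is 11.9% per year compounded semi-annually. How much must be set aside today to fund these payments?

Periodic rate r = 0.119/2 per half-year.
Growing perpetuity (Gordon): PV = PMT₁ / (r − g) = 15,600 / (r − 0.0237) = $435,754.19.

$435,754.19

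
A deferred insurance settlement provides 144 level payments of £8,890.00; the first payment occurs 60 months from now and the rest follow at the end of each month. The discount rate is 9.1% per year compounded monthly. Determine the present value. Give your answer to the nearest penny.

Ordinary annuity of 144 payments, first payment at period 60.
Periodic rate r = 0.091/12 per month; n is counted in months.
The ordinary-annuity PV formula values the stream one period before the first payment (period 59); discount that back 59 periods:
PV₀ = 8,890 × [1 − (1+r)^−144] / r × (1+r)^−59 = £497,764.03

£497,764.03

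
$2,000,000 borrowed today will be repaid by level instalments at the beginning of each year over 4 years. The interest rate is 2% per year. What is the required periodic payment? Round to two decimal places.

Level annuity due; solve PV = PMT × [(1 − (1+r)^−n)/r] × (1+r) for PMT.
Periodic rate r = 0.02 per year.
With n = 4: PMT = 2,000,000 / ([(1 − (1+r)^−n)/r] × (1+r)) = $514,948.53

$514,948.53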